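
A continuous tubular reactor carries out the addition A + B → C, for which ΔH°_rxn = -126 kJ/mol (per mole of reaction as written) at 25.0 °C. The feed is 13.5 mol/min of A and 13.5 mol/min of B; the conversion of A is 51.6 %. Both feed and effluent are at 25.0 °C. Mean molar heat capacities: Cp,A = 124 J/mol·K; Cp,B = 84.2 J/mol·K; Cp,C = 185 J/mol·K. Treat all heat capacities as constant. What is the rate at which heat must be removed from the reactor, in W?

Extent of reaction ξ = 0.516 × 13.5 = 6.966 mol/min
Reaction term: ξ·ΔH°_rxn = 6.966 × -126 = -877.72 kJ/min
Q = ΔH = -877.72 kJ/min = -14.629 kW
Heat removed = 14629 W

Q_out = 14600 W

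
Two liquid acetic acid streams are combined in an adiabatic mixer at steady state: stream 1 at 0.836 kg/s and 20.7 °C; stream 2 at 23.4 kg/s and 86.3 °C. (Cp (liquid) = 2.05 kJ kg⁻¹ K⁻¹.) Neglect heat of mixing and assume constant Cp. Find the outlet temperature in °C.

No heat crosses the boundary, so H_out = H_in.
T_out = Σ ṁᵢCp,ᵢTᵢ / Σ ṁᵢCp,ᵢ
      = 4175.3 / 49.684 = 84.037 °C

T_out = 84.0 °C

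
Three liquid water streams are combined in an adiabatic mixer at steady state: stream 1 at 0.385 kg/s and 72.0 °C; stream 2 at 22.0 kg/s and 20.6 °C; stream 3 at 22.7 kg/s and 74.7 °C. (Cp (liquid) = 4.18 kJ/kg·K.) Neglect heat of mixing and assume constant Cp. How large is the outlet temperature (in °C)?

Energy balance with Q = 0: Σ ṁᵢCp,ᵢ(T_out − Tᵢ) = 0
T_out = Σ ṁᵢCp,ᵢTᵢ / Σ ṁᵢCp,ᵢ
      = 9098.2 / 188.46 = 48.278 °C

T_out = 48.3 °C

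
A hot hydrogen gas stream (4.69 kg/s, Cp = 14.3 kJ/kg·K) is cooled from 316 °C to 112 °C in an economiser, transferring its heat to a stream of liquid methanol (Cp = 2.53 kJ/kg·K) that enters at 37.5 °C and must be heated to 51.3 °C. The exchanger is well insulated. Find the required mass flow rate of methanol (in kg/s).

Heat released by hot stream: Q = 4.69 × 14.3 × (316 − 112) = 13682 kJ/s
Energy balance on cold side (adiabatic exchanger): Q = ṁ_c·Cp_c·(T_c,out − T_c,in)
ṁ_c = 13682 / [2.53 × (51.3 − 37.5)] = 391.87 kg/s

ṁ_c = 392 kg/s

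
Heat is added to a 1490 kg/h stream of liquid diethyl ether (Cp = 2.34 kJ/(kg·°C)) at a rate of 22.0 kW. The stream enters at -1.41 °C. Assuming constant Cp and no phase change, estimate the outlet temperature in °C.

Q = 22.0 kW = 79200 kJ/h
ΔT = Q/(ṁ·Cp) = 79200/(1490×2.34) = 22.716 K
T_out = -1.41 + 22.716 = 21.306 °C

T_out = 21.3 °C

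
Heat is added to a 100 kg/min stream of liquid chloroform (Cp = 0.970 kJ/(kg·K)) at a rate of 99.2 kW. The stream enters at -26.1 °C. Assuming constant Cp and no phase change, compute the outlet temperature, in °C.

Q = 99.2 kW = 5952 kJ/min
ΔT = Q/(ṁ·Cp) = 5952/(100×0.970) = 61.361 K
T_out = -26.1 + 61.361 = 35.261 °C

T_out = 35.3 °C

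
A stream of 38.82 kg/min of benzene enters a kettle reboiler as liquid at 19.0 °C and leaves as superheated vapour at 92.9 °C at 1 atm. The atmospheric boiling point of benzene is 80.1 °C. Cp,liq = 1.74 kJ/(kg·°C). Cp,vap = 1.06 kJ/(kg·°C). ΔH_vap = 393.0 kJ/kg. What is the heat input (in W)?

liquid 19.0→80.1 °C: 106.31 kJ/kg
vaporisation at 80.1 °C: 393 kJ/kg
vapour 80.1→92.9 °C: 13.568 kJ/kg
Δh = 106.31 + 393 + 13.568 = 512.88 kJ/kg
Q = ṁ·Δh = 38.82 kg/min × 512.88 kJ/kg = 19910 kJ/min
|Q| = 331.83 kW = 331830 W

Q = 332000 W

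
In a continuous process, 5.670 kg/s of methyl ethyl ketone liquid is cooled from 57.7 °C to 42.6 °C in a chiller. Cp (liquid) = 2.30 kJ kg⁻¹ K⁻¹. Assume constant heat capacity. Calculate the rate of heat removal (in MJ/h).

Q_c = 709 MJ/h

Q = ṁ·Cp·ΔT = 5.670 × 2.30 × (42.6 − 57.7) = -196.92 kJ/s
Cooling duty = 708.91 MJ/h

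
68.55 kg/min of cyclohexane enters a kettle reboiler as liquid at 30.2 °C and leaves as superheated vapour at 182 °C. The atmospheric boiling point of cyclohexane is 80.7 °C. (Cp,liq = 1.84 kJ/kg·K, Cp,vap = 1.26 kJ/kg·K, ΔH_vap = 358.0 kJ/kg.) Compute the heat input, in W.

liquid 30.2→80.7 °C: 92.92 kJ/kg
vaporisation at 80.7 °C: 358 kJ/kg
vapour 80.7→182 °C: 127.64 kJ/kg
Δh = 92.92 + 358 + 127.64 = 578.56 kJ/kg
Q = ṁ·Δh = 68.55 kg/min × 578.56 kJ/kg = 39660 kJ/min
|Q| = 661 kW = 661000 W

Q = 661000 W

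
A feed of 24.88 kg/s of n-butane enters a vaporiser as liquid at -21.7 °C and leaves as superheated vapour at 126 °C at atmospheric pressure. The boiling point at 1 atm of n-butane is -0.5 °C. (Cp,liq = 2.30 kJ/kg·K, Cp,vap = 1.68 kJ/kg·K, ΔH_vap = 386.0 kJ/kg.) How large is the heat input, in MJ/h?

Q = 58000 MJ/h

liquid -21.7→-0.5 °C: 48.76 kJ/kg
vaporisation at -0.5 °C: 386 kJ/kg
vapour -0.5→126 °C: 212.52 kJ/kg
Δh = 48.76 + 386 + 212.52 = 647.28 kJ/kg
Q = ṁ·Δh = 24.88 kg/s × 647.28 kJ/kg = 16104 kJ/s
|Q| = 16104 kW = 57976 MJ/h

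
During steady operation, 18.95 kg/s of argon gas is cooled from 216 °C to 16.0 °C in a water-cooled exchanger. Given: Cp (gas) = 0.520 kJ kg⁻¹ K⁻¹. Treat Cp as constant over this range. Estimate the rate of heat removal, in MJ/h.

Q = ṁ·Cp·ΔT = 18.95 × 0.520 × (16.0 − 216) = -1970.8 kJ/s
Cooling duty = 7094.9 MJ/h

Q_c = 7090 MJ/h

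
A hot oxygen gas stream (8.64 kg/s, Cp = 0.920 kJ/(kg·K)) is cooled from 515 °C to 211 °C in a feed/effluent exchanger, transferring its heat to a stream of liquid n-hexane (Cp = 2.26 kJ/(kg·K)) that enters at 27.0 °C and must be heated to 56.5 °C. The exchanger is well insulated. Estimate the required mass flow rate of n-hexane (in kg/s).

Heat released by hot stream: Q = 8.64 × 0.920 × (515 − 211) = 2416.4 kJ/s
Energy balance on cold side (adiabatic exchanger): Q = ṁ_c·Cp_c·(T_c,out − T_c,in)
ṁ_c = 2416.4 / [2.26 × (56.5 − 27.0)] = 36.245 kg/s

ṁ_c = 36.2 kg/s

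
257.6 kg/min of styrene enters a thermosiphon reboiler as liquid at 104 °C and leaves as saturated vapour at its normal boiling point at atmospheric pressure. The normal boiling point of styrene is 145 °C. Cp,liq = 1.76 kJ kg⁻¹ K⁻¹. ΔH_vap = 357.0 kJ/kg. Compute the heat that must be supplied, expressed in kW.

Q = 1840 kW

liquid 104→145 °C: 72.16 kJ/kg
vaporisation at 145 °C: 357 kJ/kg
Δh = 72.16 + 357 = 429.16 kJ/kg
Q = ṁ·Δh = 257.6 kg/min × 429.16 kJ/kg = 110550 kJ/min
|Q| = 1842.5 kW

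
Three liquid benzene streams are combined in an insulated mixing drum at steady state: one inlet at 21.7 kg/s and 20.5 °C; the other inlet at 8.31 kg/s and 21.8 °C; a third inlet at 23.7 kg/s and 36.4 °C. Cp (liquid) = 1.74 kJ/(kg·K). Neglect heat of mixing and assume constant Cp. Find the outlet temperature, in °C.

Energy balance with Q = 0: Σ ṁᵢCp,ᵢ(T_out − Tᵢ) = 0
Σ ṁᵢCp,ᵢTᵢ = 21.7×1.74×20.5 + 8.31×1.74×21.8 + 23.7×1.74×36.4 = 2590.3
Σ ṁᵢCp,ᵢ = 21.7×1.74 + 8.31×1.74 + 23.7×1.74 = 93.455
T_out = 2590.3 / 93.455 = 27.717 °C

T_out = 27.7 °C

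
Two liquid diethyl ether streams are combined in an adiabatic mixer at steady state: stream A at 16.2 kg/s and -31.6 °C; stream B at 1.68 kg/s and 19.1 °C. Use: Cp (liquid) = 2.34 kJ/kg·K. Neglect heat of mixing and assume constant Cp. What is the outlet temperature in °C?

T_out = -26.8 °C

No heat crosses the boundary, so H_out = H_in.
T_out = Σ ṁᵢCp,ᵢTᵢ / Σ ṁᵢCp,ᵢ
      = -1122.8 / 41.839 = -26.836 °C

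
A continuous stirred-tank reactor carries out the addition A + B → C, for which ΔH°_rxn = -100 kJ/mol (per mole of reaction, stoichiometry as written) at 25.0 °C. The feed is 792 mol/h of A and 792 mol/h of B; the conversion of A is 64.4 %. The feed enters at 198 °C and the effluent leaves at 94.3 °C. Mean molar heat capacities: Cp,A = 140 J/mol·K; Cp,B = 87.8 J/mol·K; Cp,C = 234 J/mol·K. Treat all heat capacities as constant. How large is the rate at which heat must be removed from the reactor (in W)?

Q_out = 19300 W

Extent of reaction ξ = 0.644 × 792 = 510.05 mol/h
Reaction term: ξ·ΔH°_rxn = 510.05 × -100 = -51005 kJ/h
Sensible, feed 198→25 °C: -31212 kJ/h
Outlet flows (mol/h): A 281.95, B 281.95, C 510.05
Sensible, products 25→94.3 °C: 12722 kJ/h
Q = ΔH = -69495 kJ/h = -19.304 kW
Heat removed = 19304 W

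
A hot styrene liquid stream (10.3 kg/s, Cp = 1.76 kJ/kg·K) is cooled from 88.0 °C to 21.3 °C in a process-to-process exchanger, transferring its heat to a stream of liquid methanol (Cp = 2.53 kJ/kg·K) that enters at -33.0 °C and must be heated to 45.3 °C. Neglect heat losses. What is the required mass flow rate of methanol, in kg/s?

ṁ_c = 6.10 kg/s

Heat released by hot stream: Q = 10.3 × 1.76 × (88.0 − 21.3) = 1209.1 kJ/s
Energy balance on cold side (adiabatic exchanger): Q = ṁ_c·Cp_c·(T_c,out − T_c,in)
ṁ_c = 1209.1 / [2.53 × (45.3 − -33.0)] = 6.1037 kg/s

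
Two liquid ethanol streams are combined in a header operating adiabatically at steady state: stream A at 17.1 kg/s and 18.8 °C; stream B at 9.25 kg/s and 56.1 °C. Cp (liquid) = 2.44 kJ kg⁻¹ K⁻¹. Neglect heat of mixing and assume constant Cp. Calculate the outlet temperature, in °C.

T_out = 31.9 °C

No heat crosses the boundary, so H_out = H_in.
T_out = Σ ṁᵢCp,ᵢTᵢ / Σ ṁᵢCp,ᵢ
      = 2050.6 / 64.294 = 31.894 °C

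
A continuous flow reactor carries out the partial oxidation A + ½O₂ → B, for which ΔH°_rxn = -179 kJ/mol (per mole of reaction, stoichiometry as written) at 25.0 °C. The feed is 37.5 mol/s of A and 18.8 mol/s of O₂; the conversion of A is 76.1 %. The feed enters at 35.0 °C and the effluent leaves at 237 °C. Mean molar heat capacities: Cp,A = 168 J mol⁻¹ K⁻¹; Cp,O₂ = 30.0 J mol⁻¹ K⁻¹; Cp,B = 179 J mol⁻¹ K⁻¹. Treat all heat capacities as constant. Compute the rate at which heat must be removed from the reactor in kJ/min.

Q_out = 225000 kJ/min

Extent of reaction ξ = 0.761 × 37.5 = 28.538 mol/s
Reaction term: ξ·ΔH°_rxn = 28.538 × -179 = -5108.2 kJ/s
Sensible, feed 35.0→25 °C: -68.64 kJ/s
Outlet flows (mol/s): A 8.9625, O₂ 4.5312, B 28.538
Sensible, products 25→237 °C: 1431 kJ/s
Q = ΔH = -3745.9 kJ/s = -3745.9 kW
Heat removed = 224750 kJ/min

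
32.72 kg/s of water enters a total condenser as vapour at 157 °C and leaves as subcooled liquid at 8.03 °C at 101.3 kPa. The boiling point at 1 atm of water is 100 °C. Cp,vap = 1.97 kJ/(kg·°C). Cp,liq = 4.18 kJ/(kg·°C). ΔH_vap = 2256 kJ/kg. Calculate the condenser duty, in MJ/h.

Q_c = 324000 MJ/h

vapour 157→100 °C: -112.29 kJ/kg
condensation at 100 °C: -2256 kJ/kg
liquid 100→8.03 °C: -384.43 kJ/kg
Δh = -112.29 + -2256 + -384.43 = -2752.7 kJ/kg
Q = ṁ·Δh = 32.72 kg/s × -2752.7 kJ/kg = -90069 kJ/s
|Q| = 90069 kW = 324250 MJ/h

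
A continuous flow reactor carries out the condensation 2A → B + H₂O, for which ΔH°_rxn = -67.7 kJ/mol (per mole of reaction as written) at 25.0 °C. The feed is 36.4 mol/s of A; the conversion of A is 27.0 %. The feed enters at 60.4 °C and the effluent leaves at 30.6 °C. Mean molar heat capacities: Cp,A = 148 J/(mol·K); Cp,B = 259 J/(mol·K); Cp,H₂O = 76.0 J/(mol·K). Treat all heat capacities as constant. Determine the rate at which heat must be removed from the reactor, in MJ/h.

Extent of reaction ξ = 0.270 × 36.4 / 2 = 4.914 mol/s
Reaction term: ξ·ΔH°_rxn = 4.914 × -67.7 = -332.68 kJ/s
Sensible, feed 60.4→25 °C: -190.71 kJ/s
Outlet flows (mol/s): A 26.572, B 4.914, H₂O 4.914
Sensible, products 25→30.6 °C: 31.242 kJ/s
Q = ΔH = -492.14 kJ/s = -492.14 kW
Heat removed = 1771.7 MJ/h

Q_out = 1770 MJ/h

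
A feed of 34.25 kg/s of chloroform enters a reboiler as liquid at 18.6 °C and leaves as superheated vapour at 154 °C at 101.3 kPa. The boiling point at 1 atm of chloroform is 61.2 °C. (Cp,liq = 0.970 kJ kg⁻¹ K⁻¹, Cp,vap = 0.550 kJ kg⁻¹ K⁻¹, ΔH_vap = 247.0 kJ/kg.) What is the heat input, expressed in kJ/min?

liquid 18.6→61.2 °C: 41.322 kJ/kg
vaporisation at 61.2 °C: 247 kJ/kg
vapour 61.2→154 °C: 51.04 kJ/kg
Δh = 41.322 + 247 + 51.04 = 339.36 kJ/kg
Q = ṁ·Δh = 34.25 kg/s × 339.36 kJ/kg = 11623 kJ/s
|Q| = 11623 kW = 697390 kJ/min

Q = 697000 kJ/min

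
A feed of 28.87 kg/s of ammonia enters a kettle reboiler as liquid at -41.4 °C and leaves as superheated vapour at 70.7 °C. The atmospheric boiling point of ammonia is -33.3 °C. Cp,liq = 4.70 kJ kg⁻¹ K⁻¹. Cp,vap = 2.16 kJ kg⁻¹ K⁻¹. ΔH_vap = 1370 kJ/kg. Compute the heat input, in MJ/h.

liquid -41.4→-33.3 °C: 38.07 kJ/kg
vaporisation at -33.3 °C: 1370 kJ/kg
vapour -33.3→70.7 °C: 224.64 kJ/kg
Δh = 38.07 + 1370 + 224.64 = 1632.7 kJ/kg
Q = ṁ·Δh = 28.87 kg/s × 1632.7 kJ/kg = 47136 kJ/s
|Q| = 47136 kW = 169690 MJ/h

Q = 170000 MJ/h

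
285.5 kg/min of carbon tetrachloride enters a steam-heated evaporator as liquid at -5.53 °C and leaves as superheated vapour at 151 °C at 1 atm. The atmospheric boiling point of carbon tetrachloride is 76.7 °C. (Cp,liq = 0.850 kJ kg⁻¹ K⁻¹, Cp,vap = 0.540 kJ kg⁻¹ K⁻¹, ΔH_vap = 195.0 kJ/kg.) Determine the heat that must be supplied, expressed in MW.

liquid -5.53→76.7 °C: 69.895 kJ/kg
vaporisation at 76.7 °C: 195 kJ/kg
vapour 76.7→151 °C: 40.122 kJ/kg
Δh = 69.895 + 195 + 40.122 = 305.02 kJ/kg
Q = ṁ·Δh = 285.5 kg/min × 305.02 kJ/kg = 87082 kJ/min
|Q| = 1451.4 kW = 1.4514 MW

Q = 1.45 MW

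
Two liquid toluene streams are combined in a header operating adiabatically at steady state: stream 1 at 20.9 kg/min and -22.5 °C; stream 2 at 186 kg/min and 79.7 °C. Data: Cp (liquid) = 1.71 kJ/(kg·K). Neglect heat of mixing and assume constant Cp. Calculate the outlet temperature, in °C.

T_out = 69.4 °C

Adiabatic, steady state ⇒ Σ ṁᵢCp,ᵢ(T_out − Tᵢ) = 0
Σ ṁᵢCp,ᵢTᵢ = 20.9×1.71×-22.5 + 186×1.71×79.7 = 24545
Σ ṁᵢCp,ᵢ = 20.9×1.71 + 186×1.71 = 353.8
T_out = 24545 / 353.8 = 69.376 °C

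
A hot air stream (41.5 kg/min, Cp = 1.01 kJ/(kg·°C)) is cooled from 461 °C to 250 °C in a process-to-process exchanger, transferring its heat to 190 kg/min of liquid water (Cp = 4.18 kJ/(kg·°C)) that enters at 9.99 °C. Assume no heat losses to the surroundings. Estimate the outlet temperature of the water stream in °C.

Heat released by hot stream: Q = 41.5 × 1.01 × (461 − 250) = 8844.1 kJ/min
Energy balance on cold side (adiabatic exchanger): Q = ṁ_c·Cp_c·(T_c,out − T_c,in)
T_c,out = 9.99 + 8844.1/(190 × 4.18) = 21.126 °C

T_c,out = 21.1 °C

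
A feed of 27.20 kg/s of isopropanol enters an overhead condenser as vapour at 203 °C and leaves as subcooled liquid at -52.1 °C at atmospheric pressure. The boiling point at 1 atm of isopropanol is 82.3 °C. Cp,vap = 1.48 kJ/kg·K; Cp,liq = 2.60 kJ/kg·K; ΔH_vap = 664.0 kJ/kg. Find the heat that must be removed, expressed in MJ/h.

Q_c = 117000 MJ/h

vapour 203→82.3 °C: -178.64 kJ/kg
condensation at 82.3 °C: -664 kJ/kg
liquid 82.3→-52.1 °C: -349.44 kJ/kg
Δh = -178.64 + -664 + -349.44 = -1192.1 kJ/kg
Q = ṁ·Δh = 27.20 kg/s × -1192.1 kJ/kg = -32424 kJ/s
|Q| = 32424 kW = 116730 MJ/h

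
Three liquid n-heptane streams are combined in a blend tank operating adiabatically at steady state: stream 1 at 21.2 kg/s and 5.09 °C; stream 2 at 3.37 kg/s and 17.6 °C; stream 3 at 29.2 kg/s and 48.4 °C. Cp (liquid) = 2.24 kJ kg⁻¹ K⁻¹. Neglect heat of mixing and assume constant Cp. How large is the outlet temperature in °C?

T_out = 29.4 °C

No heat crosses the boundary, so H_out = H_in.
Σ ṁᵢCp,ᵢTᵢ = 21.2×2.24×5.09 + 3.37×2.24×17.6 + 29.2×2.24×48.4 = 3540.3
Σ ṁᵢCp,ᵢ = 21.2×2.24 + 3.37×2.24 + 29.2×2.24 = 120.44
T_out = 3540.3 / 120.44 = 29.394 °C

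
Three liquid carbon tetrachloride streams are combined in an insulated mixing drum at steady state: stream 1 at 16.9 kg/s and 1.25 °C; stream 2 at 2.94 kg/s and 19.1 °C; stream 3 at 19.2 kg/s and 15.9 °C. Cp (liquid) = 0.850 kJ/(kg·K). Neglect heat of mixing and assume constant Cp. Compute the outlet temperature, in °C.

Adiabatic, steady state ⇒ Σ ṁᵢCp,ᵢ(T_out − Tᵢ) = 0
Σ ṁᵢCp,ᵢTᵢ = 16.9×0.850×1.25 + 2.94×0.850×19.1 + 19.2×0.850×15.9 = 325.18
Σ ṁᵢCp,ᵢ = 16.9×0.850 + 2.94×0.850 + 19.2×0.850 = 33.184
T_out = 325.18 / 33.184 = 9.7992 °C

T_out = 9.80 °C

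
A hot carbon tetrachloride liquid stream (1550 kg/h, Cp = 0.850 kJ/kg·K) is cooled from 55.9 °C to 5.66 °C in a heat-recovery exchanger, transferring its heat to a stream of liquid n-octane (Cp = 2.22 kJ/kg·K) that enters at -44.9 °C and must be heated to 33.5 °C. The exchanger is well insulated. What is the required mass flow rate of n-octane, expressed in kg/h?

Heat released by hot stream: Q = 1550 × 0.850 × (55.9 − 5.66) = 66191 kJ/h
Energy balance on cold side (adiabatic exchanger): Q = ṁ_c·Cp_c·(T_c,out − T_c,in)
ṁ_c = 66191 / [2.22 × (33.5 − -44.9)] = 380.3 kg/h

ṁ_c = 380 kg/h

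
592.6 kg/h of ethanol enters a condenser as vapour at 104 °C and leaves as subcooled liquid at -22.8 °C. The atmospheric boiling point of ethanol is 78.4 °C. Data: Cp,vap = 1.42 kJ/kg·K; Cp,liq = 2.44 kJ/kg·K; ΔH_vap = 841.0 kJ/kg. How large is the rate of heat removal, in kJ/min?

Q_c = 11100 kJ/min

vapour 104→78.4 °C: -36.352 kJ/kg
condensation at 78.4 °C: -841 kJ/kg
liquid 78.4→-22.8 °C: -246.93 kJ/kg
Δh = -36.352 + -841 + -246.93 = -1124.3 kJ/kg
Q = ṁ·Δh = 592.6 kg/h × -1124.3 kJ/kg = -666250 kJ/h
|Q| = 185.07 kW = 11104 kJ/min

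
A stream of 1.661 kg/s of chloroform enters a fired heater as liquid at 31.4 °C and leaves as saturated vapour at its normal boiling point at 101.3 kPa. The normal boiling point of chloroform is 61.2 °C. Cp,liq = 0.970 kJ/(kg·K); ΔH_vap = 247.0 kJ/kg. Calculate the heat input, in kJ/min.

liquid 31.4→61.2 °C: 28.906 kJ/kg
vaporisation at 61.2 °C: 247 kJ/kg
Δh = 28.906 + 247 = 275.91 kJ/kg
Q = ṁ·Δh = 1.661 kg/s × 275.91 kJ/kg = 458.28 kJ/s
|Q| = 458.28 kW = 27497 kJ/min

Q = 27500 kJ/min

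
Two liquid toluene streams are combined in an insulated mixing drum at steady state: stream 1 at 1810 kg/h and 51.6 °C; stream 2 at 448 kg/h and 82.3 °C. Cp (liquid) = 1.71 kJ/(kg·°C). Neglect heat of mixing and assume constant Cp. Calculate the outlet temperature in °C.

T_out = 57.7 °C

Energy balance with Q = 0: Σ ṁᵢCp,ᵢ(T_out − Tᵢ) = 0
T_out = Σ ṁᵢCp,ᵢTᵢ / Σ ṁᵢCp,ᵢ
      = 222760 / 3861.2 = 57.691 °C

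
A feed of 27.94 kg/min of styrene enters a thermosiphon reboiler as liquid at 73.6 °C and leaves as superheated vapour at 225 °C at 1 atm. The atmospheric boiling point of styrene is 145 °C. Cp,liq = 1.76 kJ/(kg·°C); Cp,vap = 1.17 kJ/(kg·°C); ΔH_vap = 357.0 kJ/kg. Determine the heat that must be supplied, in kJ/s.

Q = 268 kJ/s

liquid 73.6→145 °C: 125.66 kJ/kg
vaporisation at 145 °C: 357 kJ/kg
vapour 145→225 °C: 93.6 kJ/kg
Δh = 125.66 + 357 + 93.6 = 576.26 kJ/kg
Q = ṁ·Δh = 27.94 kg/min × 576.26 kJ/kg = 16101 kJ/min
|Q| = 268.35 kW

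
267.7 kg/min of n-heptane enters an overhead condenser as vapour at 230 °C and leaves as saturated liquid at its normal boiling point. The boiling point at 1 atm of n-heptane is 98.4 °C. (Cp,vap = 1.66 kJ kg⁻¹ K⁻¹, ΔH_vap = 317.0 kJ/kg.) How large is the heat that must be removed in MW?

vapour 230→98.4 °C: -218.46 kJ/kg
condensation at 98.4 °C: -317 kJ/kg
Δh = -218.46 + -317 = -535.46 kJ/kg
Q = ṁ·Δh = 267.7 kg/min × -535.46 kJ/kg = -143340 kJ/min
|Q| = 2389 kW = 2.389 MW

Q_c = 2.39 MW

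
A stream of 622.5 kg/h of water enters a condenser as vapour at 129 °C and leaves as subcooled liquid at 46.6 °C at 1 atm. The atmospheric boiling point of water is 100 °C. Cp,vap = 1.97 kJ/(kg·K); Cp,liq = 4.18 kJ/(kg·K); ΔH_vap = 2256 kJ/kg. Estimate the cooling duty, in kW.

vapour 129→100 °C: -57.13 kJ/kg
condensation at 100 °C: -2256 kJ/kg
liquid 100→46.6 °C: -223.21 kJ/kg
Δh = -57.13 + -2256 + -223.21 = -2536.3 kJ/kg
Q = ṁ·Δh = 622.5 kg/h × -2536.3 kJ/kg = -1.5789e+06 kJ/h
|Q| = 438.58 kW

Q_c = 439 kW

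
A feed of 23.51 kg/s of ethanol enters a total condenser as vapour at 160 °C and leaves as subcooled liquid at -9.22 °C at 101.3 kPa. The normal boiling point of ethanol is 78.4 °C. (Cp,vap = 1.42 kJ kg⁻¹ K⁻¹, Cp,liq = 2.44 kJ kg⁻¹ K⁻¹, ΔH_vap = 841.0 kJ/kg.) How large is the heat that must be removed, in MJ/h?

Q_c = 99100 MJ/h

vapour 160→78.4 °C: -115.87 kJ/kg
condensation at 78.4 °C: -841 kJ/kg
liquid 78.4→-9.22 °C: -213.79 kJ/kg
Δh = -115.87 + -841 + -213.79 = -1170.7 kJ/kg
Q = ṁ·Δh = 23.51 kg/s × -1170.7 kJ/kg = -27522 kJ/s
|Q| = 27522 kW = 99080 MJ/h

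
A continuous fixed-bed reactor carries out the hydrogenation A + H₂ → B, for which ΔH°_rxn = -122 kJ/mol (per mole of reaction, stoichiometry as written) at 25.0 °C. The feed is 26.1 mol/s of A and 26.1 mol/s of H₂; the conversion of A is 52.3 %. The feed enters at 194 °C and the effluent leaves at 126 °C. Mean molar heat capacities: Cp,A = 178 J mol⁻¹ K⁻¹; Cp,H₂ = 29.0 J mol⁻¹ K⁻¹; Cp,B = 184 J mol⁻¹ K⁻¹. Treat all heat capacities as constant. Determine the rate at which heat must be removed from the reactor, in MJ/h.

Q_out = 7430 MJ/h

Extent of reaction ξ = 0.523 × 26.1 = 13.65 mol/s
Reaction term: ξ·ΔH°_rxn = 13.65 × -122 = -1665.3 kJ/s
Sensible, feed 194→25 °C: -913.06 kJ/s
Outlet flows (mol/s): A 12.45, H₂ 12.45, B 13.65
Sensible, products 25→126 °C: 513.96 kJ/s
Q = ΔH = -2064.4 kJ/s = -2064.4 kW
Heat removed = 7431.9 MJ/h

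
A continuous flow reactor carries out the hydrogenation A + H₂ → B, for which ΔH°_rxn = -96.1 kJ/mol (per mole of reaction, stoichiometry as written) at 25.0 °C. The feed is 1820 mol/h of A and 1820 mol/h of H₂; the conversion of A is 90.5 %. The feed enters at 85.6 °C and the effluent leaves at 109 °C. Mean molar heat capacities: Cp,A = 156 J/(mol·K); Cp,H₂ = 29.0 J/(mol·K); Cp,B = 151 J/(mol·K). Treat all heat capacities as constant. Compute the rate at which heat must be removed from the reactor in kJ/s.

Q_out = 43.1 kJ/s

Extent of reaction ξ = 0.905 × 1820 = 1647.1 mol/h
Reaction term: ξ·ΔH°_rxn = 1647.1 × -96.1 = -158290 kJ/h
Sensible, feed 85.6→25 °C: -20404 kJ/h
Outlet flows (mol/h): A 172.9, H₂ 172.9, B 1647.1
Sensible, products 25→109 °C: 23579 kJ/h
Q = ΔH = -155110 kJ/h = -43.087 kW
Heat removed = 43.087 kJ/s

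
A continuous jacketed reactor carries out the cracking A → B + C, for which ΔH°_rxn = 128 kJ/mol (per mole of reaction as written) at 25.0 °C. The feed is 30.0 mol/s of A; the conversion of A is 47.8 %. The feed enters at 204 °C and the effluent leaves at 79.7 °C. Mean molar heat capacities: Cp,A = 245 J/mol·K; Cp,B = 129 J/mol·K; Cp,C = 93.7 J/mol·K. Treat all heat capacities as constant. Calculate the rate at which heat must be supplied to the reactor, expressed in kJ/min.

Extent of reaction ξ = 0.478 × 30.0 = 14.34 mol/s
Reaction term: ξ·ΔH°_rxn = 14.34 × 128 = 1835.5 kJ/s
Sensible, feed 204→25 °C: -1315.7 kJ/s
Outlet flows (mol/s): A 15.66, B 14.34, C 14.34
Sensible, products 25→79.7 °C: 384.55 kJ/s
Q = ΔH = 904.42 kJ/s = 904.42 kW
Heat supplied = 54265 kJ/min

Q_in = 54300 kJ/min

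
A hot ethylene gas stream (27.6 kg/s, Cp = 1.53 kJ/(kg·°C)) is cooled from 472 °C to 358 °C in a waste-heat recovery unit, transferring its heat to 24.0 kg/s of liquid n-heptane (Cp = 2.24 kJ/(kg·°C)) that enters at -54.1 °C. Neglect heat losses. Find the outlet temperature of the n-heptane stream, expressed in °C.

T_c,out = 35.4 °C

Heat released by hot stream: Q = 27.6 × 1.53 × (472 − 358) = 4814 kJ/s
Energy balance on cold side (adiabatic exchanger): Q = ṁ_c·Cp_c·(T_c,out − T_c,in)
T_c,out = -54.1 + 4814/(24.0 × 2.24) = 35.446 °C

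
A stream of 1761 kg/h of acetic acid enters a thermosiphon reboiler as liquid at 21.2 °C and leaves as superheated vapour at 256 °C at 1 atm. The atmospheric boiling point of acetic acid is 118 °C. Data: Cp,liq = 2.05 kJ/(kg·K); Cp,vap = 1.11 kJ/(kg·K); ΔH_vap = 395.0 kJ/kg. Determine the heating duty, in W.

Q = 365000 W

liquid 21.2→118 °C: 198.44 kJ/kg
vaporisation at 118 °C: 395 kJ/kg
vapour 118→256 °C: 153.18 kJ/kg
Δh = 198.44 + 395 + 153.18 = 746.62 kJ/kg
Q = ṁ·Δh = 1761 kg/h × 746.62 kJ/kg = 1.3148e+06 kJ/h
|Q| = 365.22 kW = 365220 W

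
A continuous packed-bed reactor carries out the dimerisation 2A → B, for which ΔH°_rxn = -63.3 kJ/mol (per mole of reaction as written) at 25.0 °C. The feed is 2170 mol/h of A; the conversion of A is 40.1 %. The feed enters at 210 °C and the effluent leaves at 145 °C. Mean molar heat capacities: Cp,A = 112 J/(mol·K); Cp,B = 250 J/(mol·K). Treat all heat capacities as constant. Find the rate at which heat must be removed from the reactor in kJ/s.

Q_out = 11.7 kJ/s

Extent of reaction ξ = 0.401 × 2170 / 2 = 435.09 mol/h
Reaction term: ξ·ΔH°_rxn = 435.09 × -63.3 = -27541 kJ/h
Sensible, feed 210→25 °C: -44962 kJ/h
Outlet flows (mol/h): A 1299.8, B 435.09
Sensible, products 25→145 °C: 30522 kJ/h
Q = ΔH = -41981 kJ/h = -11.661 kW
Heat removed = 11.661 kJ/s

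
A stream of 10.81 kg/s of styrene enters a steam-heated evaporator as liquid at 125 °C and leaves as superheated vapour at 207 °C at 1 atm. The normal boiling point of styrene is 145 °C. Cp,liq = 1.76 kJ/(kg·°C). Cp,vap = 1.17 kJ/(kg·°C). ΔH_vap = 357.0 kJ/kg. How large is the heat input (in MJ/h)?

Q = 18100 MJ/h

liquid 125→145 °C: 35.2 kJ/kg
vaporisation at 145 °C: 357 kJ/kg
vapour 145→207 °C: 72.54 kJ/kg
Δh = 35.2 + 357 + 72.54 = 464.74 kJ/kg
Q = ṁ·Δh = 10.81 kg/s × 464.74 kJ/kg = 5023.8 kJ/s
|Q| = 5023.8 kW = 18086 MJ/h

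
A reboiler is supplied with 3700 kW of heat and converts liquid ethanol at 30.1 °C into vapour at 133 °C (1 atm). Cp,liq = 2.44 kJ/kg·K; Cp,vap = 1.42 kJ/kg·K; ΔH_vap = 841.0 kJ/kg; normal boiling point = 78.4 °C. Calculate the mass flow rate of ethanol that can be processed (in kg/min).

ṁ = 214 kg/min

Δh = 2.44×(78.4−30.1) + 841.0 + 1.42×(133−78.4) = 1036.4 kJ/kg
Q = 3700 kW = 3700 kJ/s = 222000 kJ/min
ṁ = Q/Δh = 222000 / 1036.4 = 214.21 kg/min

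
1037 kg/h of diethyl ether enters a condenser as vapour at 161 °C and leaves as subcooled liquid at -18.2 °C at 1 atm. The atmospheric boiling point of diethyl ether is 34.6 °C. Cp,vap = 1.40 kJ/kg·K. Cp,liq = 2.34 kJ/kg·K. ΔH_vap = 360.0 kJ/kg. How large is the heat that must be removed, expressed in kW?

vapour 161→34.6 °C: -176.96 kJ/kg
condensation at 34.6 °C: -360 kJ/kg
liquid 34.6→-18.2 °C: -123.55 kJ/kg
Δh = -176.96 + -360 + -123.55 = -660.51 kJ/kg
Q = ṁ·Δh = 1037 kg/h × -660.51 kJ/kg = -684950 kJ/h
|Q| = 190.26 kW

Q_c = 190 kW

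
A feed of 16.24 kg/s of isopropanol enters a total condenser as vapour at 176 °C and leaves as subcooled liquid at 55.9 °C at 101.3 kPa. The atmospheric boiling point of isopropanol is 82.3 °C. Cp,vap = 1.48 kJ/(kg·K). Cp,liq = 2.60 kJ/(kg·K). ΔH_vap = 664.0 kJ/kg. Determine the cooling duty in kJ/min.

Q_c = 849000 kJ/min

vapour 176→82.3 °C: -138.68 kJ/kg
condensation at 82.3 °C: -664 kJ/kg
liquid 82.3→55.9 °C: -68.64 kJ/kg
Δh = -138.68 + -664 + -68.64 = -871.32 kJ/kg
Q = ṁ·Δh = 16.24 kg/s × -871.32 kJ/kg = -14150 kJ/s
|Q| = 14150 kW = 849010 kJ/min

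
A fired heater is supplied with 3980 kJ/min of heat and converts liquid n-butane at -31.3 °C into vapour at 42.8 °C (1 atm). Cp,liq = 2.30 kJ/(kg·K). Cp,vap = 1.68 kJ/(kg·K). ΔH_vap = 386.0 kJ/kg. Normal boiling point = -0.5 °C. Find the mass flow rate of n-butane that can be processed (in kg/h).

ṁ = 451 kg/h

Δh = 2.30×(-0.5−-31.3) + 386.0 + 1.68×(42.8−-0.5) = 529.58 kJ/kg
Q = 3980 kJ/min = 66.333 kJ/s = 238800 kJ/h
ṁ = Q/Δh = 238800 / 529.58 = 450.92 kg/h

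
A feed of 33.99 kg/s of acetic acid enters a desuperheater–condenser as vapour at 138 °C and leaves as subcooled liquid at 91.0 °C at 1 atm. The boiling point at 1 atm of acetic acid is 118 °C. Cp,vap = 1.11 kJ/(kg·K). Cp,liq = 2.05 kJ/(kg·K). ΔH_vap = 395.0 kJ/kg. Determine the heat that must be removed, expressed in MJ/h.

Q_c = 57800 MJ/h

vapour 138→118 °C: -22.2 kJ/kg
condensation at 118 °C: -395 kJ/kg
liquid 118→91.0 °C: -55.35 kJ/kg
Δh = -22.2 + -395 + -55.35 = -472.55 kJ/kg
Q = ṁ·Δh = 33.99 kg/s × -472.55 kJ/kg = -16062 kJ/s
|Q| = 16062 kW = 57823 MJ/h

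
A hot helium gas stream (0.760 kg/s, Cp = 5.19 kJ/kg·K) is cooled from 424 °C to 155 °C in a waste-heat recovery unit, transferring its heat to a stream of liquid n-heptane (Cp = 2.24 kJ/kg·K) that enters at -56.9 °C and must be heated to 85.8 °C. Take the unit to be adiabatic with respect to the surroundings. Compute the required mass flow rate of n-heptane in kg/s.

Heat released by hot stream: Q = 0.760 × 5.19 × (424 − 155) = 1061 kJ/s
Energy balance on cold side (adiabatic exchanger): Q = ṁ_c·Cp_c·(T_c,out − T_c,in)
ṁ_c = 1061 / [2.24 × (85.8 − -56.9)] = 3.3194 kg/s

ṁ_c = 3.32 kg/s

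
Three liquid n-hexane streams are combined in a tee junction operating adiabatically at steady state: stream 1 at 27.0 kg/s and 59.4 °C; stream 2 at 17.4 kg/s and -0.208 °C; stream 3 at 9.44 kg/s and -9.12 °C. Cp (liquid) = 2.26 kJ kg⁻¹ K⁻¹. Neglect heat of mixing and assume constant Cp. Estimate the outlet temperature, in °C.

No heat crosses the boundary, so H_out = H_in.
Σ ṁᵢCp,ᵢTᵢ = 27.0×2.26×59.4 + 17.4×2.26×-0.208 + 9.44×2.26×-9.12 = 3421.8
Σ ṁᵢCp,ᵢ = 27.0×2.26 + 17.4×2.26 + 9.44×2.26 = 121.68
T_out = 3421.8 / 121.68 = 28.122 °C

T_out = 28.1 °C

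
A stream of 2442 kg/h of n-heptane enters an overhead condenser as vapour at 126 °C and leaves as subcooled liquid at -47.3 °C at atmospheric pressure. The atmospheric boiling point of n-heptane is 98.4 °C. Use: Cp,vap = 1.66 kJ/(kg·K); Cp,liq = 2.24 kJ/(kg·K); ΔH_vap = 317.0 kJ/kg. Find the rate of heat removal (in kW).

Q_c = 467 kW

vapour 126→98.4 °C: -45.816 kJ/kg
condensation at 98.4 °C: -317 kJ/kg
liquid 98.4→-47.3 °C: -326.37 kJ/kg
Δh = -45.816 + -317 + -326.37 = -689.18 kJ/kg
Q = ṁ·Δh = 2442 kg/h × -689.18 kJ/kg = -1.683e+06 kJ/h
|Q| = 467.5 kW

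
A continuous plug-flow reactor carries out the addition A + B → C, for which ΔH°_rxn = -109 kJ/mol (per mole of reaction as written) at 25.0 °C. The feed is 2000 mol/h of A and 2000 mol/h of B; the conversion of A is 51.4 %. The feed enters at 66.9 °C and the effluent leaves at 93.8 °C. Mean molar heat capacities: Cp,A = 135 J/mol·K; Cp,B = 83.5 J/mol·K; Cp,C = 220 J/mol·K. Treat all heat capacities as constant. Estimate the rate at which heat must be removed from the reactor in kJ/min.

Q_out = 1670 kJ/min

Extent of reaction ξ = 0.514 × 2000 = 1028 mol/h
Reaction term: ξ·ΔH°_rxn = 1028 × -109 = -112050 kJ/h
Sensible, feed 66.9→25 °C: -18310 kJ/h
Outlet flows (mol/h): A 972, B 972, C 1028
Sensible, products 25→93.8 °C: 30172 kJ/h
Q = ΔH = -100190 kJ/h = -27.831 kW
Heat removed = 1669.8 kJ/min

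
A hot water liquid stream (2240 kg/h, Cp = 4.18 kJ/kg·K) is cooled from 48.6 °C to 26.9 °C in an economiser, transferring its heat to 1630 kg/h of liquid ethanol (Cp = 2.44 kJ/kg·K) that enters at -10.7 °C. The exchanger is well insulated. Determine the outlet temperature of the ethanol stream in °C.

T_c,out = 40.4 °C

Heat released by hot stream: Q = 2240 × 4.18 × (48.6 − 26.9) = 203180 kJ/h
Energy balance on cold side (adiabatic exchanger): Q = ṁ_c·Cp_c·(T_c,out − T_c,in)
T_c,out = -10.7 + 203180/(1630 × 2.44) = 40.387 °C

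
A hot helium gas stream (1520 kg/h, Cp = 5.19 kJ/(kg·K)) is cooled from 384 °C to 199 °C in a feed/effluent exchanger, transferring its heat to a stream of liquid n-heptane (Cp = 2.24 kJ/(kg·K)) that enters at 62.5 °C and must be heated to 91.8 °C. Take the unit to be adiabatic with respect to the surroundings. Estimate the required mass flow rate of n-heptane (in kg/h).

ṁ_c = 22200 kg/h

Heat released by hot stream: Q = 1520 × 5.19 × (384 − 199) = 1.4594e+06 kJ/h
Energy balance on cold side (adiabatic exchanger): Q = ṁ_c·Cp_c·(T_c,out − T_c,in)
ṁ_c = 1.4594e+06 / [2.24 × (91.8 − 62.5)] = 22237 kg/h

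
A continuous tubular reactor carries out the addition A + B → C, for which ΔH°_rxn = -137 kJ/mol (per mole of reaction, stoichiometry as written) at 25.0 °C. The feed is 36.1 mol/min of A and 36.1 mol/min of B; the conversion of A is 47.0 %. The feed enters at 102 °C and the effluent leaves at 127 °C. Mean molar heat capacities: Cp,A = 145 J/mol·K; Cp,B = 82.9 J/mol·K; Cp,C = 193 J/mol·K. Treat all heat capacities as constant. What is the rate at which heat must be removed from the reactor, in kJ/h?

Q_out = 131000 kJ/h

Extent of reaction ξ = 0.470 × 36.1 = 16.967 mol/min
Reaction term: ξ·ΔH°_rxn = 16.967 × -137 = -2324.5 kJ/min
Sensible, feed 102→25 °C: -633.49 kJ/min
Outlet flows (mol/min): A 19.133, B 19.133, C 16.967
Sensible, products 25→127 °C: 778.77 kJ/min
Q = ΔH = -2179.2 kJ/min = -36.32 kW
Heat removed = 130750 kJ/h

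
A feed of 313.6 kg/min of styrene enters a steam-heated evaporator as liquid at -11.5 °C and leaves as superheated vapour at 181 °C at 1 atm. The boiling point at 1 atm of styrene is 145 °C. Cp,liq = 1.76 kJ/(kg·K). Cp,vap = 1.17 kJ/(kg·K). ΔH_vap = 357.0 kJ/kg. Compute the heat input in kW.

liquid -11.5→145 °C: 275.44 kJ/kg
vaporisation at 145 °C: 357 kJ/kg
vapour 145→181 °C: 42.12 kJ/kg
Δh = 275.44 + 357 + 42.12 = 674.56 kJ/kg
Q = ṁ·Δh = 313.6 kg/min × 674.56 kJ/kg = 211540 kJ/min
|Q| = 3525.7 kW

Q = 3530 kW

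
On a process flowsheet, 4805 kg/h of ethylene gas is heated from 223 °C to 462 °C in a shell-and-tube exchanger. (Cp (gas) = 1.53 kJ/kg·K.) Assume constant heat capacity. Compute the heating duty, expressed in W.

Q = ṁ·Cp·ΔT = 4805 × 1.53 × (462 − 223) = 1.757e+06 kJ/h
Converting: 1.757e+06 / 3600 s = 488.07 kW
Heating duty = 488070 W

Q = 488000 W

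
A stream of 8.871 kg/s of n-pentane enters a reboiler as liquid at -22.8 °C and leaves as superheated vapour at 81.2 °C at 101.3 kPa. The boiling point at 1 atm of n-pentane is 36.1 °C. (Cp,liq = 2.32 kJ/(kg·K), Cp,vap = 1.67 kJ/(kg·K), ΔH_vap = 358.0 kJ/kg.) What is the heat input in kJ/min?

Q = 303000 kJ/min

liquid -22.8→36.1 °C: 136.65 kJ/kg
vaporisation at 36.1 °C: 358 kJ/kg
vapour 36.1→81.2 °C: 75.317 kJ/kg
Δh = 136.65 + 358 + 75.317 = 569.97 kJ/kg
Q = ṁ·Δh = 8.871 kg/s × 569.97 kJ/kg = 5056.2 kJ/s
|Q| = 5056.2 kW = 303370 kJ/min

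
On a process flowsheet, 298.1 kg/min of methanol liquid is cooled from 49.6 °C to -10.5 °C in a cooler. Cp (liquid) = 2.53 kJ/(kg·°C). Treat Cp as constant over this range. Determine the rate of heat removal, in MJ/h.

Q_c = 2720 MJ/h

Q = ṁ·Cp·ΔT = 298.1 × 2.53 × (-10.5 − 49.6) = -45327 kJ/min
Converting: 45327 / 60 s = 755.45 kW
Cooling duty = 2719.6 MJ/h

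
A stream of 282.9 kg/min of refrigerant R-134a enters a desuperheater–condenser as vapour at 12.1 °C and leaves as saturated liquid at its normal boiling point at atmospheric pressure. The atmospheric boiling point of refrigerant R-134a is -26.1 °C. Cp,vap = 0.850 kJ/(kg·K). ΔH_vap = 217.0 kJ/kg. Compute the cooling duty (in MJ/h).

Q_c = 4230 MJ/h

vapour 12.1→-26.1 °C: -32.47 kJ/kg
condensation at -26.1 °C: -217 kJ/kg
Δh = -32.47 + -217 = -249.47 kJ/kg
Q = ṁ·Δh = 282.9 kg/min × -249.47 kJ/kg = -70575 kJ/min
|Q| = 1176.3 kW = 4234.5 MJ/h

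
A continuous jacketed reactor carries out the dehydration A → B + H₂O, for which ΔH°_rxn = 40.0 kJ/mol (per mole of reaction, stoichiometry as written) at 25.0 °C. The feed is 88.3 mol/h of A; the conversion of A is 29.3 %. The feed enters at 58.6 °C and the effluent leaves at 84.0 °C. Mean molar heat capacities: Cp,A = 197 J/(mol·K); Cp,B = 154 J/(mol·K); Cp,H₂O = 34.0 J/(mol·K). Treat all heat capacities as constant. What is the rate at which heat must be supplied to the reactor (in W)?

Extent of reaction ξ = 0.293 × 88.3 = 25.872 mol/h
Reaction term: ξ·ΔH°_rxn = 25.872 × 40.0 = 1034.9 kJ/h
Sensible, feed 58.6→25 °C: -584.48 kJ/h
Outlet flows (mol/h): A 62.428, B 25.872, H₂O 25.872
Sensible, products 25→84.0 °C: 1012.6 kJ/h
Q = ΔH = 1463 kJ/h = 0.40638 kW
Heat supplied = 406.38 W

Q_in = 406 W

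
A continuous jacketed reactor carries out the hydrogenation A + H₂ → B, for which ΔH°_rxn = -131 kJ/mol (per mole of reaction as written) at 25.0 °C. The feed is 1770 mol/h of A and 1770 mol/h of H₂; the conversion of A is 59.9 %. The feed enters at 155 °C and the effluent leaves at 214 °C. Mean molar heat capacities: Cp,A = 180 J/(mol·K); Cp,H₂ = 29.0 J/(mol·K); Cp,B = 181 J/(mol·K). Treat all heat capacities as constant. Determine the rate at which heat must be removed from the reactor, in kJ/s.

Q_out = 34.1 kJ/s

Extent of reaction ξ = 0.599 × 1770 = 1060.2 mol/h
Reaction term: ξ·ΔH°_rxn = 1060.2 × -131 = -138890 kJ/h
Sensible, feed 155→25 °C: -48091 kJ/h
Outlet flows (mol/h): A 709.77, H₂ 709.77, B 1060.2
Sensible, products 25→214 °C: 64306 kJ/h
Q = ΔH = -122670 kJ/h = -34.076 kW
Heat removed = 34.076 kJ/s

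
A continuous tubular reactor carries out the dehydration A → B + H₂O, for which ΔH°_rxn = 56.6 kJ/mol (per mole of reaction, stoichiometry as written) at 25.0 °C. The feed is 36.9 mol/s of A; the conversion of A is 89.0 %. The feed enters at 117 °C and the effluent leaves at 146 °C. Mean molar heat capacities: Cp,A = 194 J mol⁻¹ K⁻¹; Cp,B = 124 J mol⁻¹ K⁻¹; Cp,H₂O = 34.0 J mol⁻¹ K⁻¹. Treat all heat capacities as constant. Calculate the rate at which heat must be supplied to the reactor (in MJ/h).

Q_in = 6920 MJ/h

Extent of reaction ξ = 0.890 × 36.9 = 32.841 mol/s
Reaction term: ξ·ΔH°_rxn = 32.841 × 56.6 = 1858.8 kJ/s
Sensible, feed 117→25 °C: -658.59 kJ/s
Outlet flows (mol/s): A 4.059, B 32.841, H₂O 32.841
Sensible, products 25→146 °C: 723.14 kJ/s
Q = ΔH = 1923.3 kJ/s = 1923.3 kW
Heat supplied = 6924 MJ/h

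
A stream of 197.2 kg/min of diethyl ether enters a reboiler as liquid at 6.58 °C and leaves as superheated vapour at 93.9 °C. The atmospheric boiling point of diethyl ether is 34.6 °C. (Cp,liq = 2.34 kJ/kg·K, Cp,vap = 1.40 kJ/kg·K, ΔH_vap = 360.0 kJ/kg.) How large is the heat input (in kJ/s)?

Q = 1670 kJ/s

liquid 6.58→34.6 °C: 65.567 kJ/kg
vaporisation at 34.6 °C: 360 kJ/kg
vapour 34.6→93.9 °C: 83.02 kJ/kg
Δh = 65.567 + 360 + 83.02 = 508.59 kJ/kg
Q = ṁ·Δh = 197.2 kg/min × 508.59 kJ/kg = 100290 kJ/min
|Q| = 1671.6 kW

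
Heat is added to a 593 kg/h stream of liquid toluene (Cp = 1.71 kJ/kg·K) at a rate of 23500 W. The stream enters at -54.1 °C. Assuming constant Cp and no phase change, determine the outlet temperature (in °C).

T_out = 29.3 °C

Q = 23500 W = 84600 kJ/h
ΔT = Q/(ṁ·Cp) = 84600/(593×1.71) = 83.429 K
T_out = -54.1 + 83.429 = 29.329 °C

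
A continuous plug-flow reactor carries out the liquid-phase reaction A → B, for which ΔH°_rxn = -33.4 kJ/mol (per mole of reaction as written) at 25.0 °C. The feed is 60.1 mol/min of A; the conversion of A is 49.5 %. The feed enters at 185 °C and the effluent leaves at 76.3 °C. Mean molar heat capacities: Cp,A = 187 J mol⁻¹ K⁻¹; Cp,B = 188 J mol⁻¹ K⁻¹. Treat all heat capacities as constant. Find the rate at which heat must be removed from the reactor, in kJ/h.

Extent of reaction ξ = 0.495 × 60.1 = 29.75 mol/min
Reaction term: ξ·ΔH°_rxn = 29.75 × -33.4 = -993.63 kJ/min
Sensible, feed 185→25 °C: -1798.2 kJ/min
Outlet flows (mol/min): A 30.351, B 29.75
Sensible, products 25→76.3 °C: 578.07 kJ/min
Q = ΔH = -2213.8 kJ/min = -36.896 kW
Heat removed = 132830 kJ/h

Q_out = 133000 kJ/h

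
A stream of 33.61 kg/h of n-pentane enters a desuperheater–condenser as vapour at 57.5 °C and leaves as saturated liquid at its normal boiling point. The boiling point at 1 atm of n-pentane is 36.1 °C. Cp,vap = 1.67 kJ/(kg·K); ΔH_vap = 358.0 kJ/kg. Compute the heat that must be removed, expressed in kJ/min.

Q_c = 221 kJ/min

vapour 57.5→36.1 °C: -35.738 kJ/kg
condensation at 36.1 °C: -358 kJ/kg
Δh = -35.738 + -358 = -393.74 kJ/kg
Q = ṁ·Δh = 33.61 kg/h × -393.74 kJ/kg = -13234 kJ/h
|Q| = 3.676 kW = 220.56 kJ/min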